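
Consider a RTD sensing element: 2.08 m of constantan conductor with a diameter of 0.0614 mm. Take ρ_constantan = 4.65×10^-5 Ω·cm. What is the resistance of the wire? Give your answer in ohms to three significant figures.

ρ = 4.65×10^-5 Ω·cm = 4.65×10^-7 Ω·m
A = π(d/2)² = π(3.0700e-05 m)² = 2.961e-09 m²
R = ρL/A = (4.65×10^-7)(2.08 m)/(2.961e-09 m²) = 327 Ω

327 Ω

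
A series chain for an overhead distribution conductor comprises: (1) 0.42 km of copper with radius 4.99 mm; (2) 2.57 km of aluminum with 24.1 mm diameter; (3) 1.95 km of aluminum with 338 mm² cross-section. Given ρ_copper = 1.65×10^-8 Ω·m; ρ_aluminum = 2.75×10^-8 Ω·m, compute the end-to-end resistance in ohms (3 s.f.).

Seg 1: A = πr² = π(4.9900e-03 m)² = 7.823e-05 m²
R_1 = (1.65×10^-8)(420)/(7.823e-05) = 0.08859 Ω
Seg 2: A = π(d/2)² = π(1.2050e-02 m)² = 4.562e-04 m²
R_2 = (2.75×10^-8)(2570)/(4.562e-04) = 0.1549 Ω
Seg 3: A = 338 mm² = 3.380e-04 m²
R_3 = (2.75×10^-8)(1950)/(3.380e-04) = 0.1587 Ω
R_total = R_1 + R_2 + R_3 = 0.402 Ω

0.402 Ω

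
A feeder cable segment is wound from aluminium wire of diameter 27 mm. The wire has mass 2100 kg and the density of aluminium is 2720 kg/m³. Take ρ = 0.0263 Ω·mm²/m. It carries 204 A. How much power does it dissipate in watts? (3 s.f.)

2580 W

ρ = 0.0263 Ω·mm²/m = 2.63×10^-8 Ω·m
A = π(d/2)² = π(1.3500e-02 m)² = 5.7256e-04 m²
L = m/(density·A) = 2100/(2720×5.7256e-04) = 1348 m
R = ρL/A = (2.63×10^-8)(1348)/(5.7256e-04) = 0.06194 Ω
P = I²R = (204)² × 0.06194 = 2580 W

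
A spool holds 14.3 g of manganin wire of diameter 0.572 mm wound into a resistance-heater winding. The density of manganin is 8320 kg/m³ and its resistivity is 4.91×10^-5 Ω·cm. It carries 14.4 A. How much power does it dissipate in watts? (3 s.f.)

2650 W

ρ = 4.91×10^-5 Ω·cm = 4.91×10^-7 Ω·m
A = π(d/2)² = π(2.8600e-04 m)² = 2.5697e-07 m²
L = m/(density·A) = 0.0143/(8320×2.5697e-07) = 6.689 m
R = ρL/A = (4.91×10^-7)(6.689)/(2.5697e-07) = 12.78 Ω
P = I²R = (14.4)² × 12.78 = 2650 W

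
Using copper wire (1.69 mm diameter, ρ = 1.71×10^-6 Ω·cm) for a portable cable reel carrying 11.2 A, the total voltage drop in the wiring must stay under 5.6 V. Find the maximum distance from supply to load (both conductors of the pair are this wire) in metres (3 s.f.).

32.8 m

ρ = 1.71×10^-6 Ω·cm = 1.71×10^-8 Ω·m
A = π(d/2)² = π(8.4500e-04 m)² = 2.243e-06 m²
L_max = V_max·A/(2·ρI) = (5.6)(2.243e-06)/(2×1.71×10^-8×11.2) = 32.8 m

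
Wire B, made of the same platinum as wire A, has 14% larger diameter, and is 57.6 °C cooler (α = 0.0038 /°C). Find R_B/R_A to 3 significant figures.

R ∝ ρL/d² with ρ ∝ (1+αΔT), so R_B/R_A = (1 + 14/100)⁻² × (1 − 0.0038×57.6)
= 0.7695 × 0.7811 = 0.601

0.601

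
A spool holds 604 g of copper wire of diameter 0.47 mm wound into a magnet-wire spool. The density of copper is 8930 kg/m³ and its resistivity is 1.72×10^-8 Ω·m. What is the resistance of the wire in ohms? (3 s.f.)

38.6 Ω

A = π(d/2)² = π(2.3500e-04 m)² = 1.7349e-07 m²
L = m/(density·A) = 0.604/(8930×1.7349e-07) = 389.9 m
R = ρL/A = (1.72×10^-8)(389.9)/(1.7349e-07) = 38.6 Ω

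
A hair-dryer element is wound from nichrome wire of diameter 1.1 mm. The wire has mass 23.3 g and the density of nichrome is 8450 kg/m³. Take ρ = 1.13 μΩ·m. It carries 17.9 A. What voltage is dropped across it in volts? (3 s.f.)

ρ = 1.13 μΩ·m = 1.13×10^-6 Ω·m
A = π(d/2)² = π(5.5000e-04 m)² = 9.5033e-07 m²
L = m/(density·A) = 0.0233/(8450×9.5033e-07) = 2.902 m
R = ρL/A = (1.13×10^-6)(2.902)/(9.5033e-07) = 3.45 Ω
V = IR = 17.9 × 3.45 = 61.8 V

61.8 V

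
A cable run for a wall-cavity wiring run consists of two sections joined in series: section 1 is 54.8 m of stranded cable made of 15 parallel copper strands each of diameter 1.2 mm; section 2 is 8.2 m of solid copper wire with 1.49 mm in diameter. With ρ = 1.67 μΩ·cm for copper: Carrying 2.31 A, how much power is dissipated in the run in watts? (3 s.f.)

ρ = 1.67 μΩ·cm = 1.67×10^-8 Ω·m
Section 1: A_strand = π(6.0000e-04)² = 1.131e-06 m²; R₁ = ρL/(N·A_s) = (1.67×10^-8)(54.8)/(15×1.131e-06) = 0.05395 Ω
Section 2: A = π(d/2)² = π(7.4500e-04 m)² = 1.744e-06 m²
R₂ = (1.67×10^-8)(8.2)/(1.744e-06) = 0.07854 Ω
R = R₁ + R₂ = 0.1325 Ω
P = I²R = (2.31)² × 0.1325 = 0.707 W

0.707 W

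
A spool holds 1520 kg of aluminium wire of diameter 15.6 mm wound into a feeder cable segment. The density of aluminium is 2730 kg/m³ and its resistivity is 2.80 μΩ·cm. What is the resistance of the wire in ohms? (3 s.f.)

0.427 Ω

ρ = 2.80 μΩ·cm = 2.80×10^-8 Ω·m
A = π(d/2)² = π(7.8000e-03 m)² = 1.9113e-04 m²
L = m/(density·A) = 1520/(2730×1.9113e-04) = 2913 m
R = ρL/A = (2.80×10^-8)(2913)/(1.9113e-04) = 0.427 Ω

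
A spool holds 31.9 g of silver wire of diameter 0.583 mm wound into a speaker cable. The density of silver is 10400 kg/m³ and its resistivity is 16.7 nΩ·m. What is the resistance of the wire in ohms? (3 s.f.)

0.719 Ω

ρ = 16.7 nΩ·m = 1.67×10^-8 Ω·m
A = π(d/2)² = π(2.9150e-04 m)² = 2.6695e-07 m²
L = m/(density·A) = 0.0319/(10400×2.6695e-07) = 11.49 m
R = ρL/A = (1.67×10^-8)(11.49)/(2.6695e-07) = 0.719 Ω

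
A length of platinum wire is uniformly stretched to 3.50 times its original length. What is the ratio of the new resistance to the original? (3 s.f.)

12.2

Volume constant ⇒ A' = A/k with k = 3.5. R' = ρ(kL)/(A/k) = k²R.
Factor = 12.2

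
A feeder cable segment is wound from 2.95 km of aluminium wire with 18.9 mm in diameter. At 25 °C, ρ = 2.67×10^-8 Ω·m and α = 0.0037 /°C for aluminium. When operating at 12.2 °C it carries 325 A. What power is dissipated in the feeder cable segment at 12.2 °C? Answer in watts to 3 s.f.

28200 W

A = π(d/2)² = π(9.4500e-03 m)² = 2.806e-04 m²
R₍25₎ = ρL/A = (2.67×10^-8)(2950)/(2.806e-04) = 0.2808 Ω
R₍12.2₎ = R₍25₎(1 + αΔT) = 0.2808 × (1 + 0.0037×-12.8) = 0.2675 Ω
P = I²R = (325)² × 0.2675 = 28200 W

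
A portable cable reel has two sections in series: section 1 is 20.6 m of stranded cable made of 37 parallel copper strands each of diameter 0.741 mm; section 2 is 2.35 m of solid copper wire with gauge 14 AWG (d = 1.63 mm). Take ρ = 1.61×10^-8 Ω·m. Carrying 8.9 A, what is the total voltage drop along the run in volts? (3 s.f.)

Section 1: A_strand = π(3.7050e-04)² = 4.312e-07 m²; R₁ = ρL/(N·A_s) = (1.61×10^-8)(20.6)/(37×4.312e-07) = 0.02079 Ω
Section 2: A = π(1.63/2 mm)² = π(8.1500e-04 m)² = 2.087e-06 m²
R₂ = (1.61×10^-8)(2.35)/(2.087e-06) = 0.01813 Ω
R = R₁ + R₂ = 0.03892 Ω
V = IR = 8.9 × 0.03892 = 0.346 V

0.346 V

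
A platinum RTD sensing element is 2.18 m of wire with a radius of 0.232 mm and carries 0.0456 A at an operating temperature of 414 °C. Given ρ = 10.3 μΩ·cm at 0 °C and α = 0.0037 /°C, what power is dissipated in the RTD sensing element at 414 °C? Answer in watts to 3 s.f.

ρ = 10.3 μΩ·cm = 1.03×10^-7 Ω·m
A = πr² = π(2.3200e-04 m)² = 1.691e-07 m²
R₍0₎ = ρL/A = (1.03×10^-7)(2.18)/(1.691e-07) = 1.328 Ω
R₍414₎ = R₍0₎(1 + αΔT) = 1.328 × (1 + 0.0037×414) = 3.362 Ω
P = I²R = (0.0456)² × 3.362 = 0.00699 W

0.00699 W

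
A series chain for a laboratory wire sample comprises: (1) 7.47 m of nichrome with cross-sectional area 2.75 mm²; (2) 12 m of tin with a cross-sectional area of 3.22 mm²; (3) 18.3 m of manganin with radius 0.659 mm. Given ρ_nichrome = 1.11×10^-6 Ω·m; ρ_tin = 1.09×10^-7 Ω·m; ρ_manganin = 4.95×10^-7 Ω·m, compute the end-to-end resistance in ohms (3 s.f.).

10.1 Ω

Seg 1: A = 2.75 mm² = 2.750e-06 m²
R_1 = (1.11×10^-6)(7.47)/(2.750e-06) = 3.015 Ω
Seg 2: A = 3.22 mm² = 3.220e-06 m²
R_2 = (1.09×10^-7)(12)/(3.220e-06) = 0.4062 Ω
Seg 3: A = πr² = π(6.5900e-04 m)² = 1.364e-06 m²
R_3 = (4.95×10^-7)(18.3)/(1.364e-06) = 6.64 Ω
R_total = R_1 + R_2 + R_3 = 10.1 Ω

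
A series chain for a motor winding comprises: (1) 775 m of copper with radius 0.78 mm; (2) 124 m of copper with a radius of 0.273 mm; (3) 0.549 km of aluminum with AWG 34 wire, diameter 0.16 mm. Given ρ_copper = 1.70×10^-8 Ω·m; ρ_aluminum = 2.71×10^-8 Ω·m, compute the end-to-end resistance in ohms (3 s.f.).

756 Ω

Seg 1: A = πr² = π(7.8000e-04 m)² = 1.911e-06 m²
R_1 = (1.70×10^-8)(775)/(1.911e-06) = 6.893 Ω
Seg 2: A = πr² = π(2.7300e-04 m)² = 2.341e-07 m²
R_2 = (1.70×10^-8)(124)/(2.341e-07) = 9.003 Ω
Seg 3: A = π(0.16/2 mm)² = π(8.0000e-05 m)² = 2.011e-08 m²
R_3 = (2.71×10^-8)(549)/(2.011e-08) = 740 Ω
R_total = R_1 + R_2 + R_3 = 756 Ω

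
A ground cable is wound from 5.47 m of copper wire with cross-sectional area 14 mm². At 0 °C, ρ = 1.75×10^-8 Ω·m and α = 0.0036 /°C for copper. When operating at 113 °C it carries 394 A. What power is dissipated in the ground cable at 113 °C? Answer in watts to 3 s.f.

A = 14 mm² = 1.400e-05 m²
R₍0₎ = ρL/A = (1.75×10^-8)(5.47)/(1.400e-05) = 0.006838 Ω
R₍113₎ = R₍0₎(1 + αΔT) = 0.006838 × (1 + 0.0036×113) = 0.009619 Ω
P = I²R = (394)² × 0.009619 = 1490 W

1490 W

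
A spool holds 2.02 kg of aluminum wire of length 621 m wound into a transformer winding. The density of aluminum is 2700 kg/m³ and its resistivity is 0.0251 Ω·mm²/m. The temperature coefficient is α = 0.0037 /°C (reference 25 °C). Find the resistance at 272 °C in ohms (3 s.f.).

ρ = 0.0251 Ω·mm²/m = 2.51×10^-8 Ω·m
A = m/(density·L) = 2.02/(2700×621) = 1.2047e-06 m²
R = ρL/A = (2.51×10^-8)(621)/(1.2047e-06) = 12.94 Ω
R(272 °C) = 12.94 × (1 + 0.0037×247) = 24.8 Ω

24.8 Ω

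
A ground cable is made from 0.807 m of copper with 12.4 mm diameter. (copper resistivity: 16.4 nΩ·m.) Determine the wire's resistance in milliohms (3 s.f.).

ρ = 16.4 nΩ·m = 1.64×10^-8 Ω·m
A = π(d/2)² = π(6.2000e-03 m)² = 1.208e-04 m²
R = ρL/A = (1.64×10^-8)(0.807 m)/(1.208e-04 m²) = 0.110 mΩ

0.110 mΩ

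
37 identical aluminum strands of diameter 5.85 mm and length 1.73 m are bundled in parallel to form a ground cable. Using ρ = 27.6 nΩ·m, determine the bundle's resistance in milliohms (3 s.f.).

ρ = 27.6 nΩ·m = 2.76×10^-8 Ω·m
A_strand = π(2.9250e-03 m)² = 2.688e-05 m²
R_strand = ρL/A = (2.76×10^-8)(1.73)/(2.688e-05) = 0.001776 Ω
R_total = R_strand/N = 0.001776/37 = 0.0480 mΩ

0.0480 mΩ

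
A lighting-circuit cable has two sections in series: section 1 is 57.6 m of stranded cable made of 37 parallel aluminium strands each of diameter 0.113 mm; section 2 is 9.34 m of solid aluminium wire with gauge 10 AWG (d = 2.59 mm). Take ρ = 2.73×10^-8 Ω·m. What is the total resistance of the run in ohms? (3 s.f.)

Section 1: A_strand = π(5.6500e-05)² = 1.003e-08 m²; R₁ = ρL/(N·A_s) = (2.73×10^-8)(57.6)/(37×1.003e-08) = 4.238 Ω
Section 2: A = π(2.59/2 mm)² = π(1.2950e-03 m)² = 5.269e-06 m²
R₂ = (2.73×10^-8)(9.34)/(5.269e-06) = 0.0484 Ω
R = R₁ + R₂ = 4.29 Ω

4.29 Ω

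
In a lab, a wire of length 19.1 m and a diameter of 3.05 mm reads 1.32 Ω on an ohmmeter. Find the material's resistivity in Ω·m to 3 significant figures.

A = π(d/2)² = π(1.5250e-03 m)² = 7.306e-06 m²
ρ = RA/L = (1.32)(7.306e-06)/(19.1) = 5.05×10^-7 Ω·m

5.05×10^-7 Ω·m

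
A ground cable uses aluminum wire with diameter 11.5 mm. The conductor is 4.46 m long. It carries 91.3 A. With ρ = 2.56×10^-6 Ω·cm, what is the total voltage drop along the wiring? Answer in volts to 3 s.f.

ρ = 2.56×10^-6 Ω·cm = 2.56×10^-8 Ω·m
A = π(d/2)² = π(5.7500e-03 m)² = 1.039e-04 m²
R = ρL/A = (2.56×10^-8)(4.46)/(1.039e-04) = 0.001099 Ω
V = IR = 91.3 × 0.001099 = 0.100 V

0.100 V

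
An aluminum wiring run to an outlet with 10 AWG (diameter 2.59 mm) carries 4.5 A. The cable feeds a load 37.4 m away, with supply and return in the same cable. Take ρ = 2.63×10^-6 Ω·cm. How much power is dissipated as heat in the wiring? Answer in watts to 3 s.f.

7.56 W

ρ = 2.63×10^-6 Ω·cm = 2.63×10^-8 Ω·m
A = π(2.59/2 mm)² = π(1.2950e-03 m)² = 5.269e-06 m²
Total conductor length (both ways) L = 2 × 37.4 = 74.8 m
R = ρL/A = (2.63×10^-8)(74.8)/(5.269e-06) = 0.3734 Ω
P = I²R = (4.5)² × 0.3734 = 7.56 W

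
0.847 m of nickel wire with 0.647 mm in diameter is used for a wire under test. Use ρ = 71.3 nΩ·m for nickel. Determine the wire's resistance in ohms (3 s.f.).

0.184 Ω

ρ = 71.3 nΩ·m = 7.13×10^-8 Ω·m
A = π(d/2)² = π(3.2350e-04 m)² = 3.288e-07 m²
R = ρL/A = (7.13×10^-8)(0.847 m)/(3.288e-07 m²) = 0.184 Ω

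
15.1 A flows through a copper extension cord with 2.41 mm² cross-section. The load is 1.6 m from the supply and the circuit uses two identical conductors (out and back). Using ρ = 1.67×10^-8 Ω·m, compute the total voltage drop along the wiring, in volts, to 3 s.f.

A = 2.41 mm² = 2.410e-06 m²
Total conductor length (both ways) L = 2 × 1.6 = 3.2 m
R = ρL/A = (1.67×10^-8)(3.2)/(2.410e-06) = 0.02217 Ω
V = IR = 15.1 × 0.02217 = 0.335 V

0.335 V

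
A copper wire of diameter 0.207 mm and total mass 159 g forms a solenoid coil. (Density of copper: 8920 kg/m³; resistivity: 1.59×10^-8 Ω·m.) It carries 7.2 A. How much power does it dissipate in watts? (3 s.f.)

13000 W

A = π(d/2)² = π(1.0350e-04 m)² = 3.3654e-08 m²
L = m/(density·A) = 0.159/(8920×3.3654e-08) = 529.7 m
R = ρL/A = (1.59×10^-8)(529.7)/(3.3654e-08) = 250.2 Ω
P = I²R = (7.2)² × 250.2 = 13000 W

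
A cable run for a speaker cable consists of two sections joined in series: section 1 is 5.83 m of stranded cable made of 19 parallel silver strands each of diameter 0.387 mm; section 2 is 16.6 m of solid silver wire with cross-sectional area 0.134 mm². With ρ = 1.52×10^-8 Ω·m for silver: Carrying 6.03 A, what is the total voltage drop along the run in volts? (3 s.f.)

Section 1: A_strand = π(1.9350e-04)² = 1.176e-07 m²; R₁ = ρL/(N·A_s) = (1.52×10^-8)(5.83)/(19×1.176e-07) = 0.03965 Ω
Section 2: A = 0.134 mm² = 1.340e-07 m²
R₂ = (1.52×10^-8)(16.6)/(1.340e-07) = 1.883 Ω
R = R₁ + R₂ = 1.923 Ω
V = IR = 6.03 × 1.923 = 11.6 V

11.6 V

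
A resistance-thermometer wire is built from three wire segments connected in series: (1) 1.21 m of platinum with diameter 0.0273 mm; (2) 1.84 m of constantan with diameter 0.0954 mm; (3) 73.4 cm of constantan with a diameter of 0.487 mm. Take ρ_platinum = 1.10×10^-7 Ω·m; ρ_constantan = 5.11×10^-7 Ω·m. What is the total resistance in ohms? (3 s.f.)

361 Ω

Seg 1: A = π(d/2)² = π(1.3650e-05 m)² = 5.853e-10 m²
R_1 = (1.10×10^-7)(1.21)/(5.853e-10) = 227.4 Ω
Seg 2: A = π(d/2)² = π(4.7700e-05 m)² = 7.148e-09 m²
R_2 = (5.11×10^-7)(1.84)/(7.148e-09) = 131.5 Ω
Seg 3: A = π(d/2)² = π(2.4350e-04 m)² = 1.863e-07 m²
R_3 = (5.11×10^-7)(0.734)/(1.863e-07) = 2.014 Ω
R_total = R_1 + R_2 + R_3 = 361 Ω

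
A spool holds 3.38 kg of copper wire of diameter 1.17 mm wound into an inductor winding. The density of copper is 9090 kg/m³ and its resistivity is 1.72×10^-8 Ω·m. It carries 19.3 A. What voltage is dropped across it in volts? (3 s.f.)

107 V

A = π(d/2)² = π(5.8500e-04 m)² = 1.0751e-06 m²
L = m/(density·A) = 3.38/(9090×1.0751e-06) = 345.9 m
R = ρL/A = (1.72×10^-8)(345.9)/(1.0751e-06) = 5.533 Ω
V = IR = 19.3 × 5.533 = 107 V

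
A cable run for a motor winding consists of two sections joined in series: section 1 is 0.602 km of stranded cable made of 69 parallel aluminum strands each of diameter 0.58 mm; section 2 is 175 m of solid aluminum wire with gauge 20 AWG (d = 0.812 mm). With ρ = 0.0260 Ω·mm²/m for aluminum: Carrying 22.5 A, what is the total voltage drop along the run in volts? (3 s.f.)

ρ = 0.0260 Ω·mm²/m = 2.60×10^-8 Ω·m
Section 1: A_strand = π(2.9000e-04)² = 2.642e-07 m²; R₁ = ρL/(N·A_s) = (2.60×10^-8)(602)/(69×2.642e-07) = 0.8586 Ω
Section 2: A = π(0.812/2 mm)² = π(4.0600e-04 m)² = 5.178e-07 m²
R₂ = (2.60×10^-8)(175)/(5.178e-07) = 8.786 Ω
R = R₁ + R₂ = 9.645 Ω
V = IR = 22.5 × 9.645 = 217 V

217 V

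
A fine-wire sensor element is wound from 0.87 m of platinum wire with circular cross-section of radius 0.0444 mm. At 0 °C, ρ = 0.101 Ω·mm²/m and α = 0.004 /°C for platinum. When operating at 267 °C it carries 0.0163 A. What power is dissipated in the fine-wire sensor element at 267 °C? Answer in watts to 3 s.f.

0.00780 W

ρ = 0.101 Ω·mm²/m = 1.01×10^-7 Ω·m
A = πr² = π(4.4400e-05 m)² = 6.193e-09 m²
R₍0₎ = ρL/A = (1.01×10^-7)(0.87)/(6.193e-09) = 14.19 Ω
R₍267₎ = R₍0₎(1 + αΔT) = 14.19 × (1 + 0.004×267) = 29.34 Ω
P = I²R = (0.0163)² × 29.34 = 0.00780 W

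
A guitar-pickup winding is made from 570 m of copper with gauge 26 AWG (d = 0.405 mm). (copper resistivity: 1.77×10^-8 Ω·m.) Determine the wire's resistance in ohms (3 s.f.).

A = π(0.405/2 mm)² = π(2.0250e-04 m)² = 1.288e-07 m²
R = ρL/A = (1.77×10^-8)(570 m)/(1.288e-07 m²) = 78.3 Ω

78.3 Ω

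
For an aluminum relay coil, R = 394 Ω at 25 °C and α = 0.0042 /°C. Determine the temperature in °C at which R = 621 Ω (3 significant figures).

R = R₀(1 + α(T − T₀)) ⇒ T = T₀ + (R/R₀ − 1)/α
T = 25 + (621/394 − 1)/0.0042 = 25 + (0.5761)/0.0042 = 162 °C

162 °C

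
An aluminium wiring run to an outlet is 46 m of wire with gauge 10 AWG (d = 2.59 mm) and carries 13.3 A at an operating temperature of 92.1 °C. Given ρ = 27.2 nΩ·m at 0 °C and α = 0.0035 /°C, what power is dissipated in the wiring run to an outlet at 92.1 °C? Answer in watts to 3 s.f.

ρ = 27.2 nΩ·m = 2.72×10^-8 Ω·m
A = π(2.59/2 mm)² = π(1.2950e-03 m)² = 5.269e-06 m²
R₍0₎ = ρL/A = (2.72×10^-8)(46)/(5.269e-06) = 0.2375 Ω
R₍92.1₎ = R₍0₎(1 + αΔT) = 0.2375 × (1 + 0.0035×92.1) = 0.314 Ω
P = I²R = (13.3)² × 0.314 = 55.6 W

55.6 W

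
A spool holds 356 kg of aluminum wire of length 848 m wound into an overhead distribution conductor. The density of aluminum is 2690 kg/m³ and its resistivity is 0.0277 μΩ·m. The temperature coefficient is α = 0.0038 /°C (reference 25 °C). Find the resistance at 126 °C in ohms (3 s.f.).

ρ = 0.0277 μΩ·m = 2.77×10^-8 Ω·m
A = m/(density·L) = 356/(2690×848) = 1.5606e-04 m²
R = ρL/A = (2.77×10^-8)(848)/(1.5606e-04) = 0.1505 Ω
R(126 °C) = 0.1505 × (1 + 0.0038×101) = 0.208 Ω

0.208 Ω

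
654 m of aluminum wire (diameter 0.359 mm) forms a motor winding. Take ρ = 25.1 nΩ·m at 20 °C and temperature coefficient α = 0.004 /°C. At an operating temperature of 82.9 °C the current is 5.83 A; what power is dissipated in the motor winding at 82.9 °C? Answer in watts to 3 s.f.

ρ = 25.1 nΩ·m = 2.51×10^-8 Ω·m
A = π(d/2)² = π(1.7950e-04 m)² = 1.012e-07 m²
R₍20₎ = ρL/A = (2.51×10^-8)(654)/(1.012e-07) = 162.2 Ω
R₍82.9₎ = R₍20₎(1 + αΔT) = 162.2 × (1 + 0.004×62.9) = 203 Ω
P = I²R = (5.83)² × 203 = 6900 W

6900 W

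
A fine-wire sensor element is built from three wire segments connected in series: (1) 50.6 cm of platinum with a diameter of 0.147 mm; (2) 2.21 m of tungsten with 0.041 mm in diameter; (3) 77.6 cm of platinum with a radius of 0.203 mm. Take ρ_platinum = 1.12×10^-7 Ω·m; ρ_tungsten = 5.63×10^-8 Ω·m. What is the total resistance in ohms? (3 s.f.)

Seg 1: A = π(d/2)² = π(7.3500e-05 m)² = 1.697e-08 m²
R_1 = (1.12×10^-7)(0.506)/(1.697e-08) = 3.339 Ω
Seg 2: A = π(d/2)² = π(2.0500e-05 m)² = 1.320e-09 m²
R_2 = (5.63×10^-8)(2.21)/(1.320e-09) = 94.24 Ω
Seg 3: A = πr² = π(2.0300e-04 m)² = 1.295e-07 m²
R_3 = (1.12×10^-7)(0.776)/(1.295e-07) = 0.6713 Ω
R_total = R_1 + R_2 + R_3 = 98.3 Ω

98.3 Ω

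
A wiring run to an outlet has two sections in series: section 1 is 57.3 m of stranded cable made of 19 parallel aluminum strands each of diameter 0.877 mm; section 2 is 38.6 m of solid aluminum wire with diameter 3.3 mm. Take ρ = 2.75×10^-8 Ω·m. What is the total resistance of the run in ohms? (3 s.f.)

Section 1: A_strand = π(4.3850e-04)² = 6.041e-07 m²; R₁ = ρL/(N·A_s) = (2.75×10^-8)(57.3)/(19×6.041e-07) = 0.1373 Ω
Section 2: A = π(d/2)² = π(1.6500e-03 m)² = 8.553e-06 m²
R₂ = (2.75×10^-8)(38.6)/(8.553e-06) = 0.1241 Ω
R = R₁ + R₂ = 0.261 Ω

0.261 Ω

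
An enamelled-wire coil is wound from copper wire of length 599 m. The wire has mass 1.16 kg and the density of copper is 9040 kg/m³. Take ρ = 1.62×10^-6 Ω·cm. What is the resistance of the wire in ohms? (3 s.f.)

45.3 Ω

ρ = 1.62×10^-6 Ω·cm = 1.62×10^-8 Ω·m
A = m/(density·L) = 1.16/(9040×599) = 2.1422e-07 m²
R = ρL/A = (1.62×10^-8)(599)/(2.1422e-07) = 45.3 Ω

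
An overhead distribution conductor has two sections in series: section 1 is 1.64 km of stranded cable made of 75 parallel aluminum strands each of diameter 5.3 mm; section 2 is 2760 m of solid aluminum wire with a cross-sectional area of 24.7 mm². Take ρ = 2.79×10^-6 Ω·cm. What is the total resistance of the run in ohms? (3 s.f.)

3.15 Ω

ρ = 2.79×10^-6 Ω·cm = 2.79×10^-8 Ω·m
Section 1: A_strand = π(2.6500e-03)² = 2.206e-05 m²; R₁ = ρL/(N·A_s) = (2.79×10^-8)(1640)/(75×2.206e-05) = 0.02765 Ω
Section 2: A = 24.7 mm² = 2.470e-05 m²
R₂ = (2.79×10^-8)(2760)/(2.470e-05) = 3.118 Ω
R = R₁ + R₂ = 3.15 Ω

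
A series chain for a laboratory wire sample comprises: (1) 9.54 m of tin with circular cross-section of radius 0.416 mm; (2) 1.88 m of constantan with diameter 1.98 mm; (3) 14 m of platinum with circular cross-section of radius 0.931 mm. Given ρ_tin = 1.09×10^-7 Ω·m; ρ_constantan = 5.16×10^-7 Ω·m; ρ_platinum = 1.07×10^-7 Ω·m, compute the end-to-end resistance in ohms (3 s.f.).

2.78 Ω

Seg 1: A = πr² = π(4.1600e-04 m)² = 5.437e-07 m²
R_1 = (1.09×10^-7)(9.54)/(5.437e-07) = 1.913 Ω
Seg 2: A = π(d/2)² = π(9.9000e-04 m)² = 3.079e-06 m²
R_2 = (5.16×10^-7)(1.88)/(3.079e-06) = 0.3151 Ω
Seg 3: A = πr² = π(9.3100e-04 m)² = 2.723e-06 m²
R_3 = (1.07×10^-7)(14)/(2.723e-06) = 0.5501 Ω
R_total = R_1 + R_2 + R_3 = 2.78 Ω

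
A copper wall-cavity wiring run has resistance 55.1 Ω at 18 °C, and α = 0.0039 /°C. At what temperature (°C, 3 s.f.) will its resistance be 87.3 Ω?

168 °C

R = R₀(1 + α(T − T₀)) ⇒ T = T₀ + (R/R₀ − 1)/α
T = 18 + (87.3/55.1 − 1)/0.0039 = 18 + (0.5844)/0.0039 = 168 °C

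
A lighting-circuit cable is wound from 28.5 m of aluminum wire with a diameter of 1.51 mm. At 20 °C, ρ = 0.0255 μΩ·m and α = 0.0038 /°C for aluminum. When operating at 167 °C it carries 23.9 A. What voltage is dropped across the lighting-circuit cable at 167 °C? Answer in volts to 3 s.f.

15.1 V

ρ = 0.0255 μΩ·m = 2.55×10^-8 Ω·m
A = π(d/2)² = π(7.5500e-04 m)² = 1.791e-06 m²
R₍20₎ = ρL/A = (2.55×10^-8)(28.5)/(1.791e-06) = 0.4058 Ω
R₍167₎ = R₍20₎(1 + αΔT) = 0.4058 × (1 + 0.0038×147) = 0.6325 Ω
V = IR = 23.9 × 0.6325 = 15.1 V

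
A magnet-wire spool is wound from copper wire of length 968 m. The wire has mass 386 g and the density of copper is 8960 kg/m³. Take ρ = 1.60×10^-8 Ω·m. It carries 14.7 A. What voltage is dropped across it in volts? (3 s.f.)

5120 V

A = m/(density·L) = 0.386/(8960×968) = 4.4505e-08 m²
R = ρL/A = (1.60×10^-8)(968)/(4.4505e-08) = 348 Ω
V = IR = 14.7 × 348 = 5120 V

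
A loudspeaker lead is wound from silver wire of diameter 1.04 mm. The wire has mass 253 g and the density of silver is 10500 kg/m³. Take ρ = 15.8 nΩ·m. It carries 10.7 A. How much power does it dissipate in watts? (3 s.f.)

ρ = 15.8 nΩ·m = 1.58×10^-8 Ω·m
A = π(d/2)² = π(5.2000e-04 m)² = 8.4949e-07 m²
L = m/(density·A) = 0.253/(10500×8.4949e-07) = 28.36 m
R = ρL/A = (1.58×10^-8)(28.36)/(8.4949e-07) = 0.5276 Ω
P = I²R = (10.7)² × 0.5276 = 60.4 W

60.4 W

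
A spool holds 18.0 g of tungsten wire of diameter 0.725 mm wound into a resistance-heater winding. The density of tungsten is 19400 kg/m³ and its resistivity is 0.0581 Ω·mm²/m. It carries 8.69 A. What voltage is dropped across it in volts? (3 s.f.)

2.75 V

ρ = 0.0581 Ω·mm²/m = 5.81×10^-8 Ω·m
A = π(d/2)² = π(3.6250e-04 m)² = 4.1282e-07 m²
L = m/(density·A) = 0.018/(19400×4.1282e-07) = 2.248 m
R = ρL/A = (5.81×10^-8)(2.248)/(4.1282e-07) = 0.3163 Ω
V = IR = 8.69 × 0.3163 = 2.75 V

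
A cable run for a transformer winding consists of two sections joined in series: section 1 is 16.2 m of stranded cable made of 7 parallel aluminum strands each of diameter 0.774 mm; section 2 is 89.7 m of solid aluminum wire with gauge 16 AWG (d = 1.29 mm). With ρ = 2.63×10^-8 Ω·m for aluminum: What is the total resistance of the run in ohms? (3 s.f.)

1.93 Ω

Section 1: A_strand = π(3.8700e-04)² = 4.705e-07 m²; R₁ = ρL/(N·A_s) = (2.63×10^-8)(16.2)/(7×4.705e-07) = 0.1294 Ω
Section 2: A = π(1.29/2 mm)² = π(6.4500e-04 m)² = 1.307e-06 m²
R₂ = (2.63×10^-8)(89.7)/(1.307e-06) = 1.805 Ω
R = R₁ + R₂ = 1.93 Ω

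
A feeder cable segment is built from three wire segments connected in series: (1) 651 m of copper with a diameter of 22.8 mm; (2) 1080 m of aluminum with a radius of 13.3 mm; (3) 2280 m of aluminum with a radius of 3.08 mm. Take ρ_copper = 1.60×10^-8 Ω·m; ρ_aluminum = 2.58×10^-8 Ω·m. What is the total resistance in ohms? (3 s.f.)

Seg 1: A = π(d/2)² = π(1.1400e-02 m)² = 4.083e-04 m²
R_1 = (1.60×10^-8)(651)/(4.083e-04) = 0.02551 Ω
Seg 2: A = πr² = π(1.3300e-02 m)² = 5.557e-04 m²
R_2 = (2.58×10^-8)(1080)/(5.557e-04) = 0.05014 Ω
Seg 3: A = πr² = π(3.0800e-03 m)² = 2.980e-05 m²
R_3 = (2.58×10^-8)(2280)/(2.980e-05) = 1.974 Ω
R_total = R_1 + R_2 + R_3 = 2.05 Ω

2.05 Ω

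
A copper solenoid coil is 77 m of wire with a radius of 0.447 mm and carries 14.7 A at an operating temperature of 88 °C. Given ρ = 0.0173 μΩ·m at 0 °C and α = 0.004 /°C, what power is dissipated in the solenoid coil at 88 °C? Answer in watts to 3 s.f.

620 W

ρ = 0.0173 μΩ·m = 1.73×10^-8 Ω·m
A = πr² = π(4.4700e-04 m)² = 6.277e-07 m²
R₍0₎ = ρL/A = (1.73×10^-8)(77)/(6.277e-07) = 2.122 Ω
R₍88₎ = R₍0₎(1 + αΔT) = 2.122 × (1 + 0.004×88) = 2.869 Ω
P = I²R = (14.7)² × 2.869 = 620 W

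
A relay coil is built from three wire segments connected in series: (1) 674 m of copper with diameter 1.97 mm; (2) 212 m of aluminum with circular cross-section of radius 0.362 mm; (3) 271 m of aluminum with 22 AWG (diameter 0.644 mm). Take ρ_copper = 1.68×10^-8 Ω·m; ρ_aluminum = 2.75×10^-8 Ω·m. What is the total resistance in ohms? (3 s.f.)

Seg 1: A = π(d/2)² = π(9.8500e-04 m)² = 3.048e-06 m²
R_1 = (1.68×10^-8)(674)/(3.048e-06) = 3.715 Ω
Seg 2: A = πr² = π(3.6200e-04 m)² = 4.117e-07 m²
R_2 = (2.75×10^-8)(212)/(4.117e-07) = 14.16 Ω
Seg 3: A = π(0.644/2 mm)² = π(3.2200e-04 m)² = 3.257e-07 m²
R_3 = (2.75×10^-8)(271)/(3.257e-07) = 22.88 Ω
R_total = R_1 + R_2 + R_3 = 40.8 Ω

40.8 Ω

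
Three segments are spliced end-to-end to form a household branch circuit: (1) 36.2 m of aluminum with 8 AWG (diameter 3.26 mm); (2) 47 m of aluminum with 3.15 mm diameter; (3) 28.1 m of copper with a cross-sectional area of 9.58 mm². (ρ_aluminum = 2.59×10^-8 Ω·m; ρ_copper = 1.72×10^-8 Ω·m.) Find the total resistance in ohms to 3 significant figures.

0.319 Ω

Seg 1: A = π(3.26/2 mm)² = π(1.6300e-03 m)² = 8.347e-06 m²
R_1 = (2.59×10^-8)(36.2)/(8.347e-06) = 0.1123 Ω
Seg 2: A = π(d/2)² = π(1.5750e-03 m)² = 7.793e-06 m²
R_2 = (2.59×10^-8)(47)/(7.793e-06) = 0.1562 Ω
Seg 3: A = 9.58 mm² = 9.580e-06 m²
R_3 = (1.72×10^-8)(28.1)/(9.580e-06) = 0.05045 Ω
R_total = R_1 + R_2 + R_3 = 0.319 Ω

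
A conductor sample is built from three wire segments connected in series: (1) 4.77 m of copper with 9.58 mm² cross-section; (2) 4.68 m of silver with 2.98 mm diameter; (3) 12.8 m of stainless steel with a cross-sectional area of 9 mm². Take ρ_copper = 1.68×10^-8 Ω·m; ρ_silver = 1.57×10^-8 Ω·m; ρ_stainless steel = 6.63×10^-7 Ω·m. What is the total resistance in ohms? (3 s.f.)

0.962 Ω

Seg 1: A = 9.58 mm² = 9.580e-06 m²
R_1 = (1.68×10^-8)(4.77)/(9.580e-06) = 0.008365 Ω
Seg 2: A = π(d/2)² = π(1.4900e-03 m)² = 6.975e-06 m²
R_2 = (1.57×10^-8)(4.68)/(6.975e-06) = 0.01053 Ω
Seg 3: A = 9 mm² = 9.000e-06 m²
R_3 = (6.63×10^-7)(12.8)/(9.000e-06) = 0.9429 Ω
R_total = R_1 + R_2 + R_3 = 0.962 Ω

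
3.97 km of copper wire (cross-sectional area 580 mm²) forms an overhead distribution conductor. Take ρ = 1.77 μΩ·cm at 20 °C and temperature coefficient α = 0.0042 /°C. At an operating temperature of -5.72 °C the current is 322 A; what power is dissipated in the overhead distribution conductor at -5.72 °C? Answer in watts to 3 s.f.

ρ = 1.77 μΩ·cm = 1.77×10^-8 Ω·m
A = 580 mm² = 5.800e-04 m²
R₍20₎ = ρL/A = (1.77×10^-8)(3970)/(5.800e-04) = 0.1212 Ω
R₍-5.72₎ = R₍20₎(1 + αΔT) = 0.1212 × (1 + 0.0042×-25.7) = 0.1081 Ω
P = I²R = (322)² × 0.1081 = 11200 W

11200 W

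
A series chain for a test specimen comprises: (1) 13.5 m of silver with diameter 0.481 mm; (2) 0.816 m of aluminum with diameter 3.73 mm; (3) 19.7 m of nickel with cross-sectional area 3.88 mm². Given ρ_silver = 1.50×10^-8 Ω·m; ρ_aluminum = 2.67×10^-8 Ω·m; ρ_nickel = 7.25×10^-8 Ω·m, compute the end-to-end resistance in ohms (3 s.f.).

1.48 Ω

Seg 1: A = π(d/2)² = π(2.4050e-04 m)² = 1.817e-07 m²
R_1 = (1.50×10^-8)(13.5)/(1.817e-07) = 1.114 Ω
Seg 2: A = π(d/2)² = π(1.8650e-03 m)² = 1.093e-05 m²
R_2 = (2.67×10^-8)(0.816)/(1.093e-05) = 0.001994 Ω
Seg 3: A = 3.88 mm² = 3.880e-06 m²
R_3 = (7.25×10^-8)(19.7)/(3.880e-06) = 0.3681 Ω
R_total = R_1 + R_2 + R_3 = 1.48 Ω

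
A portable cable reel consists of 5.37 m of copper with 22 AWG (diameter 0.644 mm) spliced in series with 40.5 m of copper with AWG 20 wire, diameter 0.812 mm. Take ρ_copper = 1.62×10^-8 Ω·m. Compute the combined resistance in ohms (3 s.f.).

1.53 Ω

Segment 1: A = π(0.644/2 mm)² = π(3.2200e-04 m)² = 3.257e-07 m²
R₁ = ρL/A = (1.62×10^-8)(5.37)/(3.257e-07) = 0.2671 Ω
Segment 2: A = π(0.812/2 mm)² = π(4.0600e-04 m)² = 5.178e-07 m²
R₂ = (1.62×10^-8)(40.5)/(5.178e-07) = 1.267 Ω
R = R₁ + R₂ = 1.53 Ω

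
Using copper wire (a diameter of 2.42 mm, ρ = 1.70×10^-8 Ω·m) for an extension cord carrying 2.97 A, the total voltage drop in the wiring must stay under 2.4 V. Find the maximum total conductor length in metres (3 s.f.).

219 m

A = π(d/2)² = π(1.2100e-03 m)² = 4.600e-06 m²
L_max = V_max·A/(1·ρI) = (2.4)(4.600e-06)/(1.70×10^-8×2.97) = 219 m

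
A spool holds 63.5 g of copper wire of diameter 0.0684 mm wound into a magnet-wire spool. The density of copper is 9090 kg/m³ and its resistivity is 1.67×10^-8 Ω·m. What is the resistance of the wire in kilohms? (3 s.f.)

8.64 kΩ

A = π(d/2)² = π(3.4200e-05 m)² = 3.6745e-09 m²
L = m/(density·A) = 0.0635/(9090×3.6745e-09) = 1901 m
R = ρL/A = (1.67×10^-8)(1901)/(3.6745e-09) = 8.64 kΩ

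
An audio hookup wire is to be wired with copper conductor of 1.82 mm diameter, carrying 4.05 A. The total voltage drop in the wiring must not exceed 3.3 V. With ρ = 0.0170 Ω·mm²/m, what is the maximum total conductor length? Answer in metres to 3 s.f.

ρ = 0.0170 Ω·mm²/m = 1.70×10^-8 Ω·m
A = π(d/2)² = π(9.1000e-04 m)² = 2.602e-06 m²
L_max = V_max·A/(1·ρI) = (3.3)(2.602e-06)/(1.70×10^-8×4.05) = 125 m

125 m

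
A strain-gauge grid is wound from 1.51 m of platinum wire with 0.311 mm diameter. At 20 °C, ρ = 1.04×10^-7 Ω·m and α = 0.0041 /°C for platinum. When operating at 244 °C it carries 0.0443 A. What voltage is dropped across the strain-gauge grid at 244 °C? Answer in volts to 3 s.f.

A = π(d/2)² = π(1.5550e-04 m)² = 7.596e-08 m²
R₍20₎ = ρL/A = (1.04×10^-7)(1.51)/(7.596e-08) = 2.067 Ω
R₍244₎ = R₍20₎(1 + αΔT) = 2.067 × (1 + 0.0041×224) = 3.966 Ω
V = IR = 0.0443 × 3.966 = 0.176 V

0.176 V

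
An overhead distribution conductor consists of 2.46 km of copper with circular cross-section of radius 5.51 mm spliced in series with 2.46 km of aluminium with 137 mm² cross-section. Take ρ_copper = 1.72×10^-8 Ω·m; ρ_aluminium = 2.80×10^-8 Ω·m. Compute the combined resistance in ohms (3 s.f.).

0.946 Ω

Segment 1: A = πr² = π(5.5100e-03 m)² = 9.538e-05 m²
R₁ = ρL/A = (1.72×10^-8)(2460)/(9.538e-05) = 0.4436 Ω
Segment 2: A = 137 mm² = 1.370e-04 m²
R₂ = (2.80×10^-8)(2460)/(1.370e-04) = 0.5028 Ω
R = R₁ + R₂ = 0.946 Ω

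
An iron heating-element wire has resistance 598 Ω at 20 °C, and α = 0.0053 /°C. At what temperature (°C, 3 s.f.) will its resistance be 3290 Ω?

869 °C

R = R₀(1 + α(T − T₀)) ⇒ T = T₀ + (R/R₀ − 1)/α
T = 20 + (3290/598 − 1)/0.0053 = 20 + (4.502)/0.0053 = 869 °C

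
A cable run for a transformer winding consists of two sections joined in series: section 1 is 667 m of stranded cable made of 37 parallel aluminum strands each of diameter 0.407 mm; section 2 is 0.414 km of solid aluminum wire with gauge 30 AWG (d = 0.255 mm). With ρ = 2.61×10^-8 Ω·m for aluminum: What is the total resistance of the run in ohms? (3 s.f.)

Section 1: A_strand = π(2.0350e-04)² = 1.301e-07 m²; R₁ = ρL/(N·A_s) = (2.61×10^-8)(667)/(37×1.301e-07) = 3.616 Ω
Section 2: A = π(0.255/2 mm)² = π(1.2750e-04 m)² = 5.107e-08 m²
R₂ = (2.61×10^-8)(414)/(5.107e-08) = 211.6 Ω
R = R₁ + R₂ = 215 Ω

215 Ω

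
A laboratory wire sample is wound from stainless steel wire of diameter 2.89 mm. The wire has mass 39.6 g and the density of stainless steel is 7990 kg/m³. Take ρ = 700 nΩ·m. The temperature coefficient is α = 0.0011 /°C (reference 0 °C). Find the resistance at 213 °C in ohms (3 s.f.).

ρ = 700 nΩ·m = 7.00×10^-7 Ω·m
A = π(d/2)² = π(1.4450e-03 m)² = 6.5597e-06 m²
L = m/(density·A) = 0.0396/(7990×6.5597e-06) = 0.7555 m
R = ρL/A = (7.00×10^-7)(0.7555)/(6.5597e-06) = 0.08063 Ω
R(213 °C) = 0.08063 × (1 + 0.0011×213) = 0.0995 Ω

0.0995 Ω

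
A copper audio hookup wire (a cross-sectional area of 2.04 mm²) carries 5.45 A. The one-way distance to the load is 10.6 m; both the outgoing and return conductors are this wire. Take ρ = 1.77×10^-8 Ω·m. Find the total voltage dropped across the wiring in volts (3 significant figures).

A = 2.04 mm² = 2.040e-06 m²
Total conductor length (both ways) L = 2 × 10.6 = 21.2 m
R = ρL/A = (1.77×10^-8)(21.2)/(2.040e-06) = 0.1839 Ω
V = IR = 5.45 × 0.1839 = 1.00 V

1.00 V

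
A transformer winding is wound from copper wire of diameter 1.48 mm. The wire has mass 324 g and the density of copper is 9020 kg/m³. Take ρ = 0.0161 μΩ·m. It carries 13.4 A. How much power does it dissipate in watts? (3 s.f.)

35.1 W

ρ = 0.0161 μΩ·m = 1.61×10^-8 Ω·m
A = π(d/2)² = π(7.4000e-04 m)² = 1.7203e-06 m²
L = m/(density·A) = 0.324/(9020×1.7203e-06) = 20.88 m
R = ρL/A = (1.61×10^-8)(20.88)/(1.7203e-06) = 0.1954 Ω
P = I²R = (13.4)² × 0.1954 = 35.1 W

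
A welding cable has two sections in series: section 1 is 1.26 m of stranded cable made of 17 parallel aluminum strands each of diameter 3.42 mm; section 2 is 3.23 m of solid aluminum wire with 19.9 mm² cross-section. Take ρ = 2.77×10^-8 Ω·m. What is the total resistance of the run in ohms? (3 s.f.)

0.00472 Ω

Section 1: A_strand = π(1.7100e-03)² = 9.186e-06 m²; R₁ = ρL/(N·A_s) = (2.77×10^-8)(1.26)/(17×9.186e-06) = 2.235×10^-4 Ω
Section 2: A = 19.9 mm² = 1.990e-05 m²
R₂ = (2.77×10^-8)(3.23)/(1.990e-05) = 0.004496 Ω
R = R₁ + R₂ = 0.00472 Ω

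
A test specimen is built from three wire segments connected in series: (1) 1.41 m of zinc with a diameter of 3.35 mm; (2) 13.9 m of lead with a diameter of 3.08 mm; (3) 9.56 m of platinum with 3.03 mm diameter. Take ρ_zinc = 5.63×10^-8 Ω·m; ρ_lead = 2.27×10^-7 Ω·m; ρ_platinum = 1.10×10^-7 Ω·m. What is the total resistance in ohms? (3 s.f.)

Seg 1: A = π(d/2)² = π(1.6750e-03 m)² = 8.814e-06 m²
R_1 = (5.63×10^-8)(1.41)/(8.814e-06) = 0.009006 Ω
Seg 2: A = π(d/2)² = π(1.5400e-03 m)² = 7.451e-06 m²
R_2 = (2.27×10^-7)(13.9)/(7.451e-06) = 0.4235 Ω
Seg 3: A = π(d/2)² = π(1.5150e-03 m)² = 7.211e-06 m²
R_3 = (1.10×10^-7)(9.56)/(7.211e-06) = 0.1458 Ω
R_total = R_1 + R_2 + R_3 = 0.578 Ω

0.578 Ω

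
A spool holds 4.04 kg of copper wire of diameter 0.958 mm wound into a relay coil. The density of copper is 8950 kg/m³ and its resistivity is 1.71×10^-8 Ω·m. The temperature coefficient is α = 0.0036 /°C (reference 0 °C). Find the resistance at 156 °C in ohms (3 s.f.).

23.2 Ω

A = π(d/2)² = π(4.7900e-04 m)² = 7.2081e-07 m²
L = m/(density·A) = 4.04/(8950×7.2081e-07) = 626.2 m
R = ρL/A = (1.71×10^-8)(626.2)/(7.2081e-07) = 14.86 Ω
R(156 °C) = 14.86 × (1 + 0.0036×156) = 23.2 Ω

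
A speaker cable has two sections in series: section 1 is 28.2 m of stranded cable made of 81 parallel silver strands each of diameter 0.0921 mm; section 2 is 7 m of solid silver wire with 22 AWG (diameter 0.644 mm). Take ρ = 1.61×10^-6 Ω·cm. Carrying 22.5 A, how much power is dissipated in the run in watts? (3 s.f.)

ρ = 1.61×10^-6 Ω·cm = 1.61×10^-8 Ω·m
Section 1: A_strand = π(4.6050e-05)² = 6.662e-09 m²; R₁ = ρL/(N·A_s) = (1.61×10^-8)(28.2)/(81×6.662e-09) = 0.8414 Ω
Section 2: A = π(0.644/2 mm)² = π(3.2200e-04 m)² = 3.257e-07 m²
R₂ = (1.61×10^-8)(7)/(3.257e-07) = 0.346 Ω
R = R₁ + R₂ = 1.187 Ω
P = I²R = (22.5)² × 1.187 = 601 W

601 W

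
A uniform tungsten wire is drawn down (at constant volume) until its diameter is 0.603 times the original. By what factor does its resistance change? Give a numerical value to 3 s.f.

7.56

Volume constant ⇒ L' = L/r² with r = 0.603. R' = ρL'/A' = ρ(L/r²)/(πr²d₀²/4) = R/r⁴.
Factor = 7.56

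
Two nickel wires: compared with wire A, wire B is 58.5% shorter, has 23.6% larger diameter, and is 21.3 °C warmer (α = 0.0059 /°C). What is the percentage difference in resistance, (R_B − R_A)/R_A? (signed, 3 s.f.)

-69.4%

R ∝ ρL/d² with ρ ∝ (1+αΔT), so R_B/R_A = (1 − 58.5/100) × (1 + 23.6/100)⁻² × (1 + 0.0059×21.3)
= 0.415 × 0.6546 × 1.126 = 0.3058
(R_B − R_A)/R_A = 0.3058 − 1 = -69.4%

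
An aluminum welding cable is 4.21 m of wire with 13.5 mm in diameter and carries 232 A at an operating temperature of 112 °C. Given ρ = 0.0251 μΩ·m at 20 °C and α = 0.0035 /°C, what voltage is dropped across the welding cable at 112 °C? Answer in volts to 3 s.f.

0.226 V

ρ = 0.0251 μΩ·m = 2.51×10^-8 Ω·m
A = π(d/2)² = π(6.7500e-03 m)² = 1.431e-04 m²
R₍20₎ = ρL/A = (2.51×10^-8)(4.21)/(1.431e-04) = 7.382×10^-4 Ω
R₍112₎ = R₍20₎(1 + αΔT) = 7.382×10^-4 × (1 + 0.0035×92) = 9.760×10^-4 Ω
V = IR = 232 × 9.760×10^-4 = 0.226 V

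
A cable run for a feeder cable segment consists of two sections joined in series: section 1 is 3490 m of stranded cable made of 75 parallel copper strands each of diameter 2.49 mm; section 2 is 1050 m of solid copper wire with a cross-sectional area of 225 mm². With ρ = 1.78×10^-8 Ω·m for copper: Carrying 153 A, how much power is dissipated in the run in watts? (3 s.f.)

5930 W

Section 1: A_strand = π(1.2450e-03)² = 4.870e-06 m²; R₁ = ρL/(N·A_s) = (1.78×10^-8)(3490)/(75×4.870e-06) = 0.1701 Ω
Section 2: A = 225 mm² = 2.250e-04 m²
R₂ = (1.78×10^-8)(1050)/(2.250e-04) = 0.08307 Ω
R = R₁ + R₂ = 0.2532 Ω
P = I²R = (153)² × 0.2532 = 5930 W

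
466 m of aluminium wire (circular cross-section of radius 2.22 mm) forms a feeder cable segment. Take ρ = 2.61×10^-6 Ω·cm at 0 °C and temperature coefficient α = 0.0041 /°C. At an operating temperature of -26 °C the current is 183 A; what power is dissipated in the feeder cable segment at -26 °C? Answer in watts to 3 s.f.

23500 W

ρ = 2.61×10^-6 Ω·cm = 2.61×10^-8 Ω·m
A = πr² = π(2.2200e-03 m)² = 1.548e-05 m²
R₍0₎ = ρL/A = (2.61×10^-8)(466)/(1.548e-05) = 0.7855 Ω
R₍-26₎ = R₍0₎(1 + αΔT) = 0.7855 × (1 + 0.0041×-26) = 0.7018 Ω
P = I²R = (183)² × 0.7018 = 23500 W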